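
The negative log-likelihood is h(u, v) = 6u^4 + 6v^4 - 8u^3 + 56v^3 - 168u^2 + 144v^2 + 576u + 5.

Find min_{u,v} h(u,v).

h(u,v) separates as P(u) + Q(v) + 5, so its minimum is min P + min Q + 5.
P'(u) = 24(u - 3)(u - 2)(u + 4) vanishes at u ∈ {-4, 2, 3}; Q'(v) = 24v(v + 3)(v + 4) vanishes at v ∈ {-4, -3, 0}.
Local minima of P (where P''>0): P(-4)=-2944, P(3)=486. Local minima of Q: Q(-4)=256, Q(0)=0.
So the global minimum of h is P(-4) + Q(0) + 5 = -2944 + 0 + 5 = -2939, attained at (-4, 0).

-2939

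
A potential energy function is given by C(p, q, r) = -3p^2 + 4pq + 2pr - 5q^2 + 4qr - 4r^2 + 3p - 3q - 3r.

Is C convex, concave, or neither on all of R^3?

concave

C is quadratic, so its Hessian is the constant matrix H = [[-6, 4, 2], [4, -10, 4], [2, 4, -8]].
Leading principal minors: -6, 44, -152.
Signs alternate −, +, − ⇒ H ≺ 0 ⇒ concave.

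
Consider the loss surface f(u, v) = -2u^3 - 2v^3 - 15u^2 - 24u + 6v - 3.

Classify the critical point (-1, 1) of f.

local maximum

The mixed partial ∂²f/∂u∂v is 0, so the Hessian at any point is diag(f_uu, f_vv) = diag(-6(2u + 5), -12v).
At (-1, 1): H = diag(-18, -12).
Both eigenvalues are negative, so H is negative definite: a local maximum.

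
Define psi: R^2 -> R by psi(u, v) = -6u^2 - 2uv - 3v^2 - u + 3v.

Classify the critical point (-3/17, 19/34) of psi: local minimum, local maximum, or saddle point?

local maximum

The Hessian of psi is constant: H = [[-12, -2], [-2, -6]].
det(H) = (-12)·(-6) − (-2)² = 68.
det(H) > 0 and tr(H) = -18 < 0, so H is negative definite and the point is a local maximum.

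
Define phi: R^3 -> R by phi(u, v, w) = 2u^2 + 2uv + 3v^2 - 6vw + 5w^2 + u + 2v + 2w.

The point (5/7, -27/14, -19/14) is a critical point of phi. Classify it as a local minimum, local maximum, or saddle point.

local minimum

The Hessian is constant: H = [[4, 2, 0], [2, 6, -6], [0, -6, 10]].
Leading principal minors: Δ₁ = 4, Δ₂ = 20, Δ₃ = 56.
All leading minors are positive, so H is positive definite: a local minimum.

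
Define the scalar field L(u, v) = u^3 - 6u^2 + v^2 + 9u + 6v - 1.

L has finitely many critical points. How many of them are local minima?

1

L separates as a function of u plus a function of v, so ∇L=0 decouples.
∂L/∂u = 3(u - 3)(u - 1) = 0 at u ∈ {1, 3}; ∂L/∂v = 2(v + 3) = 0 at v ∈ {-3}.
The Hessian is diagonal: diag(L_uu, L_vv). Second derivatives: L_uu(1)=-6, L_uu(3)=6; L_vv(-3)=2.
Local minima occur where both diagonal entries positive: (3, -3). Count: 1.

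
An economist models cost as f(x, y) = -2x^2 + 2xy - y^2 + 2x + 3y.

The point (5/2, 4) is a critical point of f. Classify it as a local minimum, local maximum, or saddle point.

The Hessian of f is constant: H = [[-4, 2], [2, -2]].
det(H) = (-4)·(-2) − 2² = 4.
det(H) > 0 and tr(H) = -6 < 0, so H is negative definite and the point is a local maximum.

local maximum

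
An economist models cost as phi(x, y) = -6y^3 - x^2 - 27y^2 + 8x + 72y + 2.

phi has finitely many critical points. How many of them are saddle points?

1

phi separates as a function of x plus a function of y, so ∇phi=0 decouples.
∂phi/∂x = -2(x - 4) = 0 at x ∈ {4}; ∂phi/∂y = -18(y - 1)(y + 4) = 0 at y ∈ {-4, 1}.
The Hessian is diagonal: diag(phi_xx, phi_yy). Second derivatives: phi_xx(4)=-2; phi_yy(-4)=90, phi_yy(1)=-90.
Saddle points occur where the two diagonal entries have opposite signs: (4, -4). Count: 1.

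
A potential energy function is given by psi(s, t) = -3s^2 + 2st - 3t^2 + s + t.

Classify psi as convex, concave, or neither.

psi is quadratic, so its Hessian is the constant matrix H = [[-6, 2], [2, -6]].
det(H) = 32, tr(H) = -12.
det(H) > 0 and tr(H) < 0, so H is negative definite everywhere: concave.

concave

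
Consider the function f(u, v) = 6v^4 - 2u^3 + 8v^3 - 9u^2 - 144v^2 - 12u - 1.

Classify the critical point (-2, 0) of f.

saddle point

The mixed partial ∂²f/∂u∂v is 0, so the Hessian at any point is diag(f_uu, f_vv) = diag(-6(2u + 3), 24(3v^2 + 2v - 12)).
At (-2, 0): H = diag(6, -288).
The eigenvalues have opposite signs, so H is indefinite: a saddle point.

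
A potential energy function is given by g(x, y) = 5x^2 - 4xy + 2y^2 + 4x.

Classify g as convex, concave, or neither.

g is quadratic, so its Hessian is the constant matrix H = [[10, -4], [-4, 4]].
det(H) = 24, tr(H) = 14.
det(H) > 0 and tr(H) > 0, so H is positive definite everywhere: convex.

convex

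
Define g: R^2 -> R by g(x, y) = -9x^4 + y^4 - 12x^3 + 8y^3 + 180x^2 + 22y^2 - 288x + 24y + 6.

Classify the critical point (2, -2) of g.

The mixed partial ∂²g/∂x∂y is 0, so the Hessian at any point is diag(g_xx, g_yy) = diag(36(-3x^2 - 2x + 10), 4(3y^2 + 12y + 11)).
At (2, -2): H = diag(-216, -4).
Both eigenvalues are negative, so H is negative definite: a local maximum.

local maximum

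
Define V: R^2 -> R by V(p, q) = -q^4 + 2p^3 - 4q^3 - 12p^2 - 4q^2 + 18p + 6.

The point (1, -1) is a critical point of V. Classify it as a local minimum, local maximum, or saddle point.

saddle point

The mixed partial ∂²V/∂p∂q is 0, so the Hessian at any point is diag(V_pp, V_qq) = diag(12(p - 2), -4(3q^2 + 6q + 2)).
At (1, -1): H = diag(-12, 4).
The eigenvalues have opposite signs, so H is indefinite: a saddle point.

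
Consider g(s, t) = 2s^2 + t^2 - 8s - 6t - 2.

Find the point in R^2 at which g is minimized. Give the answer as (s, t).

(2, 3)

g(s,t) separates as P(s) + Q(t) − 2, so its minimum is min P + min Q − 2.
P'(s) = 4s - 8 vanishes at s ∈ {2}; Q'(t) = 2(t - 3) vanishes at t ∈ {3}.
Local minima of P (where P''>0): P(2)=-8. Local minima of Q: Q(3)=-9.
So the global minimum of g is P(2) + Q(3) − 2 = -8 − 9 − 2 = -19, attained at (2, 3).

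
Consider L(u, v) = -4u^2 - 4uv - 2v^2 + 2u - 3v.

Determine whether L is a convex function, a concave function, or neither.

L is quadratic, so its Hessian is the constant matrix H = [[-8, -4], [-4, -4]].
det(H) = 16, tr(H) = -12.
det(H) > 0 and tr(H) < 0, so H is negative definite everywhere: concave.

concave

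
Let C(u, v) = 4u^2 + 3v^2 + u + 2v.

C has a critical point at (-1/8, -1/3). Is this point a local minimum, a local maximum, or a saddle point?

local minimum

The Hessian of C is constant: H = [[8, 0], [0, 6]].
det(H) = 8·6 − 0² = 48.
det(H) > 0 and tr(H) = 14 > 0, so H is positive definite and the point is a local minimum.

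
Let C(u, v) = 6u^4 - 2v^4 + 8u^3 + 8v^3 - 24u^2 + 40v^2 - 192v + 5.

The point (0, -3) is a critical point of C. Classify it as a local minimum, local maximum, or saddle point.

The mixed partial ∂²C/∂u∂v is 0, so the Hessian at any point is diag(C_uu, C_vv) = diag(24(3u^2 + 2u - 2), 8(-3v^2 + 6v + 10)).
At (0, -3): H = diag(-48, -280).
Both eigenvalues are negative, so H is negative definite: a local maximum.

local maximum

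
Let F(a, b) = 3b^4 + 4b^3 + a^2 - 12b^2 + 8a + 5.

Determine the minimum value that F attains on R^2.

F(a,b) separates as P(a) + Q(b) + 5, so its minimum is min P + min Q + 5.
P'(a) = 2a + 8 vanishes at a ∈ {-4}; Q'(b) = 12b(b - 1)(b + 2) vanishes at b ∈ {-2, 0, 1}.
Local minima of P (where P''>0): P(-4)=-16. Local minima of Q: Q(-2)=-32, Q(1)=-5.
So the global minimum of F is P(-4) + Q(-2) + 5 = -16 − 32 + 5 = -43, attained at (-4, -2).

-43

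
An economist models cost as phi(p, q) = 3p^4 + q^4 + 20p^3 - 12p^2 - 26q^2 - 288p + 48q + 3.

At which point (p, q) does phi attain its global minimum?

phi(p,q) separates as A(p) + B(q) + 3, so its minimum is min A + min B + 3.
A'(p) = 12(p - 2)(p + 3)(p + 4) vanishes at p ∈ {-4, -3, 2}; B'(q) = 4(q - 3)(q - 1)(q + 4) vanishes at q ∈ {-4, 1, 3}.
Local minima of A (where A''>0): A(-4)=448, A(2)=-416. Local minima of B: B(-4)=-352, B(3)=-9.
So the global minimum of phi is A(2) + B(-4) + 3 = -416 − 352 + 3 = -765, attained at (2, -4).

(2, -4)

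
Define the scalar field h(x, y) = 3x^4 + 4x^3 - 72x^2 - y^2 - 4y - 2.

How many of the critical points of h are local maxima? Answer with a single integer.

1

h separates as a function of x plus a function of y, so ∇h=0 decouples.
∂h/∂x = 12x(x - 3)(x + 4) = 0 at x ∈ {-4, 0, 3}; ∂h/∂y = -2(y + 2) = 0 at y ∈ {-2}.
The Hessian is diagonal: diag(h_xx, h_yy). Second derivatives: h_xx(-4)=336, h_xx(0)=-144, h_xx(3)=252; h_yy(-2)=-2.
Local maxima occur where both diagonal entries negative: (0, -2). Count: 1.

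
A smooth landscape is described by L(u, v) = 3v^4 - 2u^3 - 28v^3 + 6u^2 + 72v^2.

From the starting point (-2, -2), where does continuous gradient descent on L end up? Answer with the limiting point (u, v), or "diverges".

L is separable, so gradient descent decouples: u follows -∂L/∂u, v follows -∂L/∂v.
∂L/∂u = -6u(u - 2); at u=-2 this is -48, so u increases.
∂L/∂v = 12v(v - 4)(v - 3); at v=-2 this is -720, so v increases.
u converges to its nearest critical value 0 (a local min of the u-part); v converges to 0. The iterate converges to (0, 0).

(0, 0)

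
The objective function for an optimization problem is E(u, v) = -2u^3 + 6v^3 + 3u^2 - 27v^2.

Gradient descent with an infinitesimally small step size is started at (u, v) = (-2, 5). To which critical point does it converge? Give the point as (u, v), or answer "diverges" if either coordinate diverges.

(0, 3)

E is separable, so gradient descent decouples: u follows -∂E/∂u, v follows -∂E/∂v.
∂E/∂u = -6u(u - 1); at u=-2 this is -36, so u increases.
∂E/∂v = 18v(v - 3); at v=5 this is 180, so v decreases.
u converges to its nearest critical value 0 (a local min of the u-part); v converges to 3. The iterate converges to (0, 3).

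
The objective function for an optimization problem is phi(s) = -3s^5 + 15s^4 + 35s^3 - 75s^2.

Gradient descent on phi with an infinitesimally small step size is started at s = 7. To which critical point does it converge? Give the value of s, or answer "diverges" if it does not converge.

diverges

phi'(s) = -15s(s - 5)(s - 1)(s + 2), so phi'(7) = -11340.
Gradient descent moves in the -phi' direction, i.e. s is increasing.
There is no critical point above s=7, and phi' keeps the same sign, so the iterate runs off to +∞.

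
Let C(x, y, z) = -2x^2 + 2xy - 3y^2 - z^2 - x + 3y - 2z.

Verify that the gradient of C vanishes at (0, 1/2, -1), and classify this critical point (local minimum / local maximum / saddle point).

∇C = (-4x + 2y - 1, 2x - 6y + 3, -2z - 2); substituting (0, 1/2, -1) gives ∇C = (0, 0, 0), so (0, 1/2, -1) is indeed a critical point.
The Hessian is constant: H = [[-4, 2, 0], [2, -6, 0], [0, 0, -2]].
Leading principal minors: Δ₁ = -4, Δ₂ = 20, Δ₃ = -40.
The minors alternate sign starting negative (−, +, −), so H is negative definite: a local maximum.

local maximum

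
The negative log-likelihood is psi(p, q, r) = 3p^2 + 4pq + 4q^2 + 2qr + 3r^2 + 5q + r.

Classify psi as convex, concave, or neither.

psi is quadratic, so its Hessian is the constant matrix H = [[6, 4, 0], [4, 8, 2], [0, 2, 6]].
Leading principal minors: 6, 32, 168.
All positive ⇒ H ≻ 0 ⇒ convex.

convex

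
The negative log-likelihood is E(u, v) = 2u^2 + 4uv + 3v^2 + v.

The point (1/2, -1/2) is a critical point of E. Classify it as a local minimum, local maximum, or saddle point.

local minimum

The Hessian of E is constant: H = [[4, 4], [4, 6]].
det(H) = 4·6 − 4² = 8.
det(H) > 0 and tr(H) = 10 > 0, so H is positive definite and the point is a local minimum.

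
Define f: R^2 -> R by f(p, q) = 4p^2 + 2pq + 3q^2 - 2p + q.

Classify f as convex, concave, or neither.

convex

f is quadratic, so its Hessian is the constant matrix H = [[8, 2], [2, 6]].
det(H) = 44, tr(H) = 14.
det(H) > 0 and tr(H) > 0, so H is positive definite everywhere: convex.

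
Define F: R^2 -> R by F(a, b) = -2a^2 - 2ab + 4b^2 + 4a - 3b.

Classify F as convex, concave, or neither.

F is quadratic, so its Hessian is the constant matrix H = [[-4, -2], [-2, 8]].
det(H) = -36, tr(H) = 4.
det(H) < 0, so H is indefinite: neither convex nor concave.

neither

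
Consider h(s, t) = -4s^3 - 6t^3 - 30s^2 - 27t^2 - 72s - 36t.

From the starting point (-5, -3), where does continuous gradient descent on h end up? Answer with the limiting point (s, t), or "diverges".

(-3, -2)

h is separable, so gradient descent decouples: s follows -∂h/∂s, t follows -∂h/∂t.
∂h/∂s = -12(s + 2)(s + 3); at s=-5 this is -72, so s increases.
∂h/∂t = -18(t + 1)(t + 2); at t=-3 this is -36, so t increases.
s converges to its nearest critical value -3 (a local min of the s-part); t converges to -2. The iterate converges to (-3, -2).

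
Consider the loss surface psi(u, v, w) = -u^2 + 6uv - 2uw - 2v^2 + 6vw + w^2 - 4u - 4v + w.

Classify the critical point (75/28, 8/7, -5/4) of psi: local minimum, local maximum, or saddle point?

saddle point

The Hessian is constant: H = [[-2, 6, -2], [6, -4, 6], [-2, 6, 2]].
Leading principal minors: Δ₁ = -2, Δ₂ = -28, Δ₃ = -112.
The minors fit neither the all-positive nor the alternating-sign pattern, so H is indefinite: a saddle point.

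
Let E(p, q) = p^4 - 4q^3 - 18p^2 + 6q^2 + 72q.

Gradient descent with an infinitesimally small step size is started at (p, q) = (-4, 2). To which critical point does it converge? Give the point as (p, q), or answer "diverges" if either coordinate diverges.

(-3, -2)

E is separable, so gradient descent decouples: p follows -∂E/∂p, q follows -∂E/∂q.
∂E/∂p = 4p(p - 3)(p + 3); at p=-4 this is -112, so p increases.
∂E/∂q = -12(q - 3)(q + 2); at q=2 this is 48, so q decreases.
p converges to its nearest critical value -3 (a local min of the p-part); q converges to -2. The iterate converges to (-3, -2).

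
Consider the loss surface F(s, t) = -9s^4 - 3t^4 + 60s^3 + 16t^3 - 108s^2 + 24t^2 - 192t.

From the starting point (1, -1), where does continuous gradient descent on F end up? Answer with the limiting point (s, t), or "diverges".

(2, 2)

F is separable, so gradient descent decouples: s follows -∂F/∂s, t follows -∂F/∂t.
∂F/∂s = -36s(s - 3)(s - 2); at s=1 this is -72, so s increases.
∂F/∂t = -12(t - 4)(t - 2)(t + 2); at t=-1 this is -180, so t increases.
s converges to its nearest critical value 2 (a local min of the s-part); t converges to 2. The iterate converges to (2, 2).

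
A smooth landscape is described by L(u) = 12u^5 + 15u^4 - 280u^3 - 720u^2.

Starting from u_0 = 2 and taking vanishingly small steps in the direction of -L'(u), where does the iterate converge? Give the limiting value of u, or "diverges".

L'(u) = 60u(u - 4)(u + 2)(u + 3), so L'(2) = -4800.
Gradient descent moves in the -L' direction, i.e. u is increasing.
The nearest critical point in that direction is u = 4, where L'' = 10080 > 0 (a local minimum). The iterate converges there.

4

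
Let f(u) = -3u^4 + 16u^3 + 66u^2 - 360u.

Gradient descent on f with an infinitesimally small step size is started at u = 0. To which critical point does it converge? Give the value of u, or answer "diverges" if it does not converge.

2

f'(u) = -12(u - 5)(u - 2)(u + 3), so f'(0) = -360.
Gradient descent moves in the -f' direction, i.e. u is increasing.
The nearest critical point in that direction is u = 2, where f'' = 180 > 0 (a local minimum). The iterate converges there.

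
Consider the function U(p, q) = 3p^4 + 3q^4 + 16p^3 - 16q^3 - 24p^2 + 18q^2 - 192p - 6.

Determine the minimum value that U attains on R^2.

U(p,q) separates as A(p) + B(q) − 6, so its minimum is min A + min B − 6.
A'(p) = 12(p - 2)(p + 2)(p + 4) vanishes at p ∈ {-4, -2, 2}; B'(q) = 12q(q - 3)(q - 1) vanishes at q ∈ {0, 1, 3}.
Local minima of A (where A''>0): A(-4)=128, A(2)=-304. Local minima of B: B(0)=0, B(3)=-27.
So the global minimum of U is A(2) + B(3) − 6 = -304 − 27 − 6 = -337, attained at (2, 3).

-337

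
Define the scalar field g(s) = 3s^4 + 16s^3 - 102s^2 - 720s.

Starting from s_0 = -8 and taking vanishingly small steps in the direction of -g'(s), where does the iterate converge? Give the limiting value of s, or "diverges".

-5

g'(s) = 12(s - 4)(s + 3)(s + 5), so g'(-8) = -2160.
Gradient descent moves in the -g' direction, i.e. s is increasing.
The nearest critical point in that direction is s = -5, where g'' = 216 > 0 (a local minimum). The iterate converges there.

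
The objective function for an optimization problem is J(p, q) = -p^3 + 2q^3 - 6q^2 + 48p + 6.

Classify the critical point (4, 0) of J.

The mixed partial ∂²J/∂p∂q is 0, so the Hessian at any point is diag(J_pp, J_qq) = diag(-6p, 12(q - 1)).
At (4, 0): H = diag(-24, -12).
Both eigenvalues are negative, so H is negative definite: a local maximum.

local maximum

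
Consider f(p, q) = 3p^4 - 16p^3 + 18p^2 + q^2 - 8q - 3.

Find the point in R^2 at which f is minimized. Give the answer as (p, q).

(3, 4)

f(p,q) separates as A(p) + B(q) − 3, so its minimum is min A + min B − 3.
A'(p) = 12p(p - 3)(p - 1) vanishes at p ∈ {0, 1, 3}; B'(q) = 2q - 8 vanishes at q ∈ {4}.
Local minima of A (where A''>0): A(0)=0, A(3)=-27. Local minima of B: B(4)=-16.
So the global minimum of f is A(3) + B(4) − 3 = -27 − 16 − 3 = -46, attained at (3, 4).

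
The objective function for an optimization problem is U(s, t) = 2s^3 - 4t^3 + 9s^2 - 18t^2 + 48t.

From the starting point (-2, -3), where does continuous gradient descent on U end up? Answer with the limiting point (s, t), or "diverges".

(0, -4)

U is separable, so gradient descent decouples: s follows -∂U/∂s, t follows -∂U/∂t.
∂U/∂s = 6s(s + 3); at s=-2 this is -12, so s increases.
∂U/∂t = -12(t - 1)(t + 4); at t=-3 this is 48, so t decreases.
s converges to its nearest critical value 0 (a local min of the s-part); t converges to -4. The iterate converges to (0, -4).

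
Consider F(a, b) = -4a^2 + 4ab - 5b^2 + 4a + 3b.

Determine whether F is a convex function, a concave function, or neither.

concave

F is quadratic, so its Hessian is the constant matrix H = [[-8, 4], [4, -10]].
det(H) = 64, tr(H) = -18.
det(H) > 0 and tr(H) < 0, so H is negative definite everywhere: concave.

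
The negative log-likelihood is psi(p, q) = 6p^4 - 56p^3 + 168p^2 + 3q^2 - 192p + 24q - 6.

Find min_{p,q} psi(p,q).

-182

psi(p,q) separates as A(p) + B(q) − 6, so its minimum is min A + min B − 6.
A'(p) = 24(p - 4)(p - 2)(p - 1) vanishes at p ∈ {1, 2, 4}; B'(q) = 6q + 24 vanishes at q ∈ {-4}.
Local minima of A (where A''>0): A(1)=-74, A(4)=-128. Local minima of B: B(-4)=-48.
So the global minimum of psi is A(4) + B(-4) − 6 = -128 − 48 − 6 = -182, attained at (4, -4).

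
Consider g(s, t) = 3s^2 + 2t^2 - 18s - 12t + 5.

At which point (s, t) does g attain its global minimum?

(3, 3)

g(s,t) separates as P(s) + Q(t) + 5, so its minimum is min P + min Q + 5.
P'(s) = 6s - 18 vanishes at s ∈ {3}; Q'(t) = 4(t - 3) vanishes at t ∈ {3}.
Local minima of P (where P''>0): P(3)=-27. Local minima of Q: Q(3)=-18.
So the global minimum of g is P(3) + Q(3) + 5 = -27 − 18 + 5 = -40, attained at (3, 3).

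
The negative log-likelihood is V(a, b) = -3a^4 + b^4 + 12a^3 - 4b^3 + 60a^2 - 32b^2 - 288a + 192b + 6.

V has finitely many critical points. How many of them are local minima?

2

V separates as a function of a plus a function of b, so ∇V=0 decouples.
∂V/∂a = -12(a - 4)(a - 2)(a + 3) = 0 at a ∈ {-3, 2, 4}; ∂V/∂b = 4(b - 4)(b - 3)(b + 4) = 0 at b ∈ {-4, 3, 4}.
The Hessian is diagonal: diag(V_aa, V_bb). Second derivatives: V_aa(-3)=-420, V_aa(2)=120, V_aa(4)=-168; V_bb(-4)=224, V_bb(3)=-28, V_bb(4)=32.
Local minima occur where both diagonal entries positive: (2, -4), (2, 4). Count: 2.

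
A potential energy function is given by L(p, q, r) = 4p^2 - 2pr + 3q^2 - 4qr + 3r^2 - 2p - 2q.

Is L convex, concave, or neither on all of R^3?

L is quadratic, so its Hessian is the constant matrix H = [[8, 0, -2], [0, 6, -4], [-2, -4, 6]].
Leading principal minors: 8, 48, 136.
All positive ⇒ H ≻ 0 ⇒ convex.

convex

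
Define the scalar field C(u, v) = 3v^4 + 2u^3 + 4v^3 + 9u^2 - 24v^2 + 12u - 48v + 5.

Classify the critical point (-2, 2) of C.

The mixed partial ∂²C/∂u∂v is 0, so the Hessian at any point is diag(C_uu, C_vv) = diag(6(2u + 3), 12(3v^2 + 2v - 4)).
At (-2, 2): H = diag(-6, 144).
The eigenvalues have opposite signs, so H is indefinite: a saddle point.

saddle point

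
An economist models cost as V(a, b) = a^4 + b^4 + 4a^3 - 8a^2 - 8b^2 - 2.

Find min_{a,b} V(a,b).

V(a,b) separates as P(a) + Q(b) − 2, so its minimum is min P + min Q − 2.
P'(a) = 4a(a - 1)(a + 4) vanishes at a ∈ {-4, 0, 1}; Q'(b) = 4b(b - 2)(b + 2) vanishes at b ∈ {-2, 0, 2}.
Local minima of P (where P''>0): P(-4)=-128, P(1)=-3. Local minima of Q: Q(-2)=-16, Q(2)=-16.
So the global minimum of V is P(-4) + Q(-2) − 2 = -128 − 16 − 2 = -146, attained at (-4, -2).

-146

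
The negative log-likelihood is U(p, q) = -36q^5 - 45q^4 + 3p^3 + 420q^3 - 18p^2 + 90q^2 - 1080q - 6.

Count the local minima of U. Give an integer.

2

U separates as a function of p plus a function of q, so ∇U=0 decouples.
∂U/∂p = 9p(p - 4) = 0 at p ∈ {0, 4}; ∂U/∂q = -180(q - 2)(q - 1)(q + 1)(q + 3) = 0 at q ∈ {-3, -1, 1, 2}.
The Hessian is diagonal: diag(U_pp, U_qq). Second derivatives: U_pp(0)=-36, U_pp(4)=36; U_qq(-3)=7200, U_qq(-1)=-2160, U_qq(1)=1440, U_qq(2)=-2700.
Local minima occur where both diagonal entries positive: (4, -3), (4, 1). Count: 2.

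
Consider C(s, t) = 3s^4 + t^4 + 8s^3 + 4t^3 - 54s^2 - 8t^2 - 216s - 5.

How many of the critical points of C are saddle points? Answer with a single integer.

4

C separates as a function of s plus a function of t, so ∇C=0 decouples.
∂C/∂s = 12(s - 3)(s + 2)(s + 3) = 0 at s ∈ {-3, -2, 3}; ∂C/∂t = 4t(t - 1)(t + 4) = 0 at t ∈ {-4, 0, 1}.
The Hessian is diagonal: diag(C_ss, C_tt). Second derivatives: C_ss(-3)=72, C_ss(-2)=-60, C_ss(3)=360; C_tt(-4)=80, C_tt(0)=-16, C_tt(1)=20.
Saddle points occur where the two diagonal entries have opposite signs: (-3, 0), (-2, -4), (-2, 1), (3, 0). Count: 4.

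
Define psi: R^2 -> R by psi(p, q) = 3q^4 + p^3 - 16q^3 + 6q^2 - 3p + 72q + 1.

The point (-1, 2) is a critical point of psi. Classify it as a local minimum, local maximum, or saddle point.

The mixed partial ∂²psi/∂p∂q is 0, so the Hessian at any point is diag(psi_pp, psi_qq) = diag(6p, 12(3q^2 - 8q + 1)).
At (-1, 2): H = diag(-6, -36).
Both eigenvalues are negative, so H is negative definite: a local maximum.

local maximum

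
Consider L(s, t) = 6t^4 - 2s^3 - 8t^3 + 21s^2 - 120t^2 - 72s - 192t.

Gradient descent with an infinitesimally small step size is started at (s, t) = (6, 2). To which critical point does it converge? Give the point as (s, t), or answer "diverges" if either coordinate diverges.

diverges

L is separable, so gradient descent decouples: s follows -∂L/∂s, t follows -∂L/∂t.
∂L/∂s = -6(s - 4)(s - 3); at s=6 this is -36, so s increases.
∂L/∂t = 24(t - 4)(t + 1)(t + 2); at t=2 this is -576, so t increases.
The s-coordinate has no critical point in that direction and runs off to infinity.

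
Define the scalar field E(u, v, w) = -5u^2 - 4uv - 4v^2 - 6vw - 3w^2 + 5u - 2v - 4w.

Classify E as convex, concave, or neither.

E is quadratic, so its Hessian is the constant matrix H = [[-10, -4, 0], [-4, -8, -6], [0, -6, -6]].
Leading principal minors: -10, 64, -24.
Signs alternate −, +, − ⇒ H ≺ 0 ⇒ concave.

concave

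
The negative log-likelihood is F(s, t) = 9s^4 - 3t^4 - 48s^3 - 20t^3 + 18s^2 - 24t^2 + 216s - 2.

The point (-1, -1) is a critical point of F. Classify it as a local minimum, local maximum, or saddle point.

The mixed partial ∂²F/∂s∂t is 0, so the Hessian at any point is diag(F_ss, F_tt) = diag(36(3s^2 - 8s + 1), -12(3t^2 + 10t + 4)).
At (-1, -1): H = diag(432, 36).
Both eigenvalues are positive, so H is positive definite: a local minimum.

local minimum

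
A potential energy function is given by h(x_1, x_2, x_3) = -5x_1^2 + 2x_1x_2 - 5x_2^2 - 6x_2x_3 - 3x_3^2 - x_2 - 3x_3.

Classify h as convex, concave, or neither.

h is quadratic, so its Hessian is the constant matrix H = [[-10, 2, 0], [2, -10, -6], [0, -6, -6]].
Leading principal minors: -10, 96, -216.
Signs alternate −, +, − ⇒ H ≺ 0 ⇒ concave.

concave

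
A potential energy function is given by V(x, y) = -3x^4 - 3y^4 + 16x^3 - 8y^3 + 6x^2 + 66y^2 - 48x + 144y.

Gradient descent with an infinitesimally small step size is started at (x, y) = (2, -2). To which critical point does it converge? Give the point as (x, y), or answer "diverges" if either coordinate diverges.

V is separable, so gradient descent decouples: x follows -∂V/∂x, y follows -∂V/∂y.
∂V/∂x = -12(x - 4)(x - 1)(x + 1); at x=2 this is 72, so x decreases.
∂V/∂y = -12(y - 3)(y + 1)(y + 4); at y=-2 this is -120, so y increases.
x converges to its nearest critical value 1 (a local min of the x-part); y converges to -1. The iterate converges to (1, -1).

(1, -1)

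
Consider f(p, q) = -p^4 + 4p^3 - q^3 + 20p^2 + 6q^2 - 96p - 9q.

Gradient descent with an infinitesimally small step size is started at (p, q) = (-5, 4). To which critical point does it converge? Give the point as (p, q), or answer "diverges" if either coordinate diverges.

f is separable, so gradient descent decouples: p follows -∂f/∂p, q follows -∂f/∂q.
∂f/∂p = -4(p - 4)(p - 2)(p + 3); at p=-5 this is 504, so p decreases.
∂f/∂q = -3(q - 3)(q - 1); at q=4 this is -9, so q increases.
The p-coordinate has no critical point in that direction and runs off to infinity.

diverges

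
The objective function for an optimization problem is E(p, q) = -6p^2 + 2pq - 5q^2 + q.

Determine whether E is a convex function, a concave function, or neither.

concave

E is quadratic, so its Hessian is the constant matrix H = [[-12, 2], [2, -10]].
det(H) = 116, tr(H) = -22.
det(H) > 0 and tr(H) < 0, so H is negative definite everywhere: concave.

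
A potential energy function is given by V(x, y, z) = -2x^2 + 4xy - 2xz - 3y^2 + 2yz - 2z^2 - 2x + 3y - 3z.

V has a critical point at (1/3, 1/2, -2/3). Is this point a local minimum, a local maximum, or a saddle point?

local maximum

The Hessian is constant: H = [[-4, 4, -2], [4, -6, 2], [-2, 2, -4]].
Leading principal minors: Δ₁ = -4, Δ₂ = 8, Δ₃ = -24.
The minors alternate sign starting negative (−, +, −), so H is negative definite: a local maximum.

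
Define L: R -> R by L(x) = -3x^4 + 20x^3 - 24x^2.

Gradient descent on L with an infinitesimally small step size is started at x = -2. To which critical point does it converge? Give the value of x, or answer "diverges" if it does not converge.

diverges

L'(x) = -12x(x - 4)(x - 1), so L'(-2) = 432.
Gradient descent moves in the -L' direction, i.e. x is decreasing.
There is no critical point below x=-2, and L' keeps the same sign, so the iterate runs off to −∞.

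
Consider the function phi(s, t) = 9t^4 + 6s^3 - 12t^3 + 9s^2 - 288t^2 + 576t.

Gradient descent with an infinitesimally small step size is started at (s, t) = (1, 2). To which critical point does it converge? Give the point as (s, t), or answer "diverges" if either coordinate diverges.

phi is separable, so gradient descent decouples: s follows -∂phi/∂s, t follows -∂phi/∂t.
∂phi/∂s = 18s(s + 1); at s=1 this is 36, so s decreases.
∂phi/∂t = 36(t - 4)(t - 1)(t + 4); at t=2 this is -432, so t increases.
s converges to its nearest critical value 0 (a local min of the s-part); t converges to 4. The iterate converges to (0, 4).

(0, 4)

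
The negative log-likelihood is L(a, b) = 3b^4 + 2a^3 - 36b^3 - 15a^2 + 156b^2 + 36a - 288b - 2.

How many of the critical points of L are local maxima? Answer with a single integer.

L separates as a function of a plus a function of b, so ∇L=0 decouples.
∂L/∂a = 6(a - 3)(a - 2) = 0 at a ∈ {2, 3}; ∂L/∂b = 12(b - 4)(b - 3)(b - 2) = 0 at b ∈ {2, 3, 4}.
The Hessian is diagonal: diag(L_aa, L_bb). Second derivatives: L_aa(2)=-6, L_aa(3)=6; L_bb(2)=24, L_bb(3)=-12, L_bb(4)=24.
Local maxima occur where both diagonal entries negative: (2, 3). Count: 1.

1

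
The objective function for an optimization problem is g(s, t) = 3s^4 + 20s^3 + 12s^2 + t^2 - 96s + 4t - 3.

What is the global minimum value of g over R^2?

-68

g(s,t) separates as P(s) + Q(t) − 3, so its minimum is min P + min Q − 3.
P'(s) = 12(s - 1)(s + 2)(s + 4) vanishes at s ∈ {-4, -2, 1}; Q'(t) = 2(t + 2) vanishes at t ∈ {-2}.
Local minima of P (where P''>0): P(-4)=64, P(1)=-61. Local minima of Q: Q(-2)=-4.
So the global minimum of g is P(1) + Q(-2) − 3 = -61 − 4 − 3 = -68, attained at (1, -2).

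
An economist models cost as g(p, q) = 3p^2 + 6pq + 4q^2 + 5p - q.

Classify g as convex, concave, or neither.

g is quadratic, so its Hessian is the constant matrix H = [[6, 6], [6, 8]].
det(H) = 12, tr(H) = 14.
det(H) > 0 and tr(H) > 0, so H is positive definite everywhere: convex.

convex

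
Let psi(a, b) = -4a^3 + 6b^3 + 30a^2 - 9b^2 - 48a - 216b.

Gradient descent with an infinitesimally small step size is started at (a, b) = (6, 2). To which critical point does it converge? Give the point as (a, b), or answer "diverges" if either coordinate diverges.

diverges

psi is separable, so gradient descent decouples: a follows -∂psi/∂a, b follows -∂psi/∂b.
∂psi/∂a = -12(a - 4)(a - 1); at a=6 this is -120, so a increases.
∂psi/∂b = 18(b - 4)(b + 3); at b=2 this is -180, so b increases.
The a-coordinate has no critical point in that direction and runs off to infinity.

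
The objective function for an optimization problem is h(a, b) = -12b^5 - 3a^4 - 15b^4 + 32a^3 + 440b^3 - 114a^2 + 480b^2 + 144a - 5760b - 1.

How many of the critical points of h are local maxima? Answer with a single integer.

h separates as a function of a plus a function of b, so ∇h=0 decouples.
∂h/∂a = -12(a - 4)(a - 3)(a - 1) = 0 at a ∈ {1, 3, 4}; ∂h/∂b = -60(b - 4)(b - 2)(b + 3)(b + 4) = 0 at b ∈ {-4, -3, 2, 4}.
The Hessian is diagonal: diag(h_aa, h_bb). Second derivatives: h_aa(1)=-72, h_aa(3)=24, h_aa(4)=-36; h_bb(-4)=2880, h_bb(-3)=-2100, h_bb(2)=3600, h_bb(4)=-6720.
Local maxima occur where both diagonal entries negative: (1, -3), (1, 4), (4, -3), (4, 4). Count: 4.

4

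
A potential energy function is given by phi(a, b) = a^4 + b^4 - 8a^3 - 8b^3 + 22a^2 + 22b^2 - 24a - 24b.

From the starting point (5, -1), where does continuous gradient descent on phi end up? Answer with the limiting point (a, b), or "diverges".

(3, 1)

phi is separable, so gradient descent decouples: a follows -∂phi/∂a, b follows -∂phi/∂b.
∂phi/∂a = 4(a - 3)(a - 2)(a - 1); at a=5 this is 96, so a decreases.
∂phi/∂b = 4(b - 3)(b - 2)(b - 1); at b=-1 this is -96, so b increases.
a converges to its nearest critical value 3 (a local min of the a-part); b converges to 1. The iterate converges to (3, 1).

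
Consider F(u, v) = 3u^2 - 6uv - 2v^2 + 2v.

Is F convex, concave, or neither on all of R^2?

F is quadratic, so its Hessian is the constant matrix H = [[6, -6], [-6, -4]].
det(H) = -60, tr(H) = 2.
det(H) < 0, so H is indefinite: neither convex nor concave.

neither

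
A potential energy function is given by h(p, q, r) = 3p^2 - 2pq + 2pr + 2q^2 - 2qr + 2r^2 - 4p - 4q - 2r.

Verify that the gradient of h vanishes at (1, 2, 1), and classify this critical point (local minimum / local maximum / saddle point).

local minimum

∇h = (6p - 2q + 2r - 4, -2p + 4q - 2r - 4, 2p - 2q + 4r - 2); substituting (1, 2, 1) gives ∇h = (0, 0, 0), so (1, 2, 1) is indeed a critical point.
The Hessian is constant: H = [[6, -2, 2], [-2, 4, -2], [2, -2, 4]].
Leading principal minors: Δ₁ = 6, Δ₂ = 20, Δ₃ = 56.
All leading minors are positive, so H is positive definite: a local minimum.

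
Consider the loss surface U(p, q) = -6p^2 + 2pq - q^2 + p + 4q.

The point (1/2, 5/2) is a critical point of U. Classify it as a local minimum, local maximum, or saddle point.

The Hessian of U is constant: H = [[-12, 2], [2, -2]].
det(H) = (-12)·(-2) − 2² = 20.
det(H) > 0 and tr(H) = -14 < 0, so H is negative definite and the point is a local maximum.

local maximum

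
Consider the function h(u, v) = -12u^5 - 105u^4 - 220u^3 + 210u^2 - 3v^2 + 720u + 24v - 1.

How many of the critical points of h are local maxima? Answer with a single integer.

h separates as a function of u plus a function of v, so ∇h=0 decouples.
∂h/∂u = -60(u - 1)(u + 1)(u + 3)(u + 4) = 0 at u ∈ {-4, -3, -1, 1}; ∂h/∂v = -6(v - 4) = 0 at v ∈ {4}.
The Hessian is diagonal: diag(h_uu, h_vv). Second derivatives: h_uu(-4)=900, h_uu(-3)=-480, h_uu(-1)=720, h_uu(1)=-2400; h_vv(4)=-6.
Local maxima occur where both diagonal entries negative: (-3, 4), (1, 4). Count: 2.

2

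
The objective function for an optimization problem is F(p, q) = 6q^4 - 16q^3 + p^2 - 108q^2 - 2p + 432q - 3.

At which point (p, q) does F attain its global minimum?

F(p,q) separates as A(p) + B(q) − 3, so its minimum is min A + min B − 3.
A'(p) = 2p - 2 vanishes at p ∈ {1}; B'(q) = 24(q - 3)(q - 2)(q + 3) vanishes at q ∈ {-3, 2, 3}.
Local minima of A (where A''>0): A(1)=-1. Local minima of B: B(-3)=-1350, B(3)=378.
So the global minimum of F is A(1) + B(-3) − 3 = -1 − 1350 − 3 = -1354, attained at (1, -3).

(1, -3)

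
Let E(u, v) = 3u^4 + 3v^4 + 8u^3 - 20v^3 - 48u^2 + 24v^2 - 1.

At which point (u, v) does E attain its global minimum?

E(u,v) separates as P(u) + Q(v) − 1, so its minimum is min P + min Q − 1.
P'(u) = 12u(u - 2)(u + 4) vanishes at u ∈ {-4, 0, 2}; Q'(v) = 12v(v - 4)(v - 1) vanishes at v ∈ {0, 1, 4}.
Local minima of P (where P''>0): P(-4)=-512, P(2)=-80. Local minima of Q: Q(0)=0, Q(4)=-128.
So the global minimum of E is P(-4) + Q(4) − 1 = -512 − 128 − 1 = -641, attained at (-4, 4).

(-4, 4)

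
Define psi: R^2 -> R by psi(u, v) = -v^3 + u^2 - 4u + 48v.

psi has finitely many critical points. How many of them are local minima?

psi separates as a function of u plus a function of v, so ∇psi=0 decouples.
∂psi/∂u = 2(u - 2) = 0 at u ∈ {2}; ∂psi/∂v = -3(v - 4)(v + 4) = 0 at v ∈ {-4, 4}.
The Hessian is diagonal: diag(psi_uu, psi_vv). Second derivatives: psi_uu(2)=2; psi_vv(-4)=24, psi_vv(4)=-24.
Local minima occur where both diagonal entries positive: (2, -4). Count: 1.

1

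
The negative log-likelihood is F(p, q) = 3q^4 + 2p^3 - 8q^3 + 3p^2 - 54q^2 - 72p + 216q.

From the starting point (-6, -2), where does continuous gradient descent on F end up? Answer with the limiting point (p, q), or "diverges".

diverges

F is separable, so gradient descent decouples: p follows -∂F/∂p, q follows -∂F/∂q.
∂F/∂p = 6(p - 3)(p + 4); at p=-6 this is 108, so p decreases.
∂F/∂q = 12(q - 3)(q - 2)(q + 3); at q=-2 this is 240, so q decreases.
The p-coordinate has no critical point in that direction and runs off to infinity.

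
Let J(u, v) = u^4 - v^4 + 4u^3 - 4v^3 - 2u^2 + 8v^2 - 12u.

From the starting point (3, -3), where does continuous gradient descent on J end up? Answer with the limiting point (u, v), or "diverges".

J is separable, so gradient descent decouples: u follows -∂J/∂u, v follows -∂J/∂v.
∂J/∂u = 4(u - 1)(u + 1)(u + 3); at u=3 this is 192, so u decreases.
∂J/∂v = -4v(v - 1)(v + 4); at v=-3 this is -48, so v increases.
u converges to its nearest critical value 1 (a local min of the u-part); v converges to 0. The iterate converges to (1, 0).

(1, 0)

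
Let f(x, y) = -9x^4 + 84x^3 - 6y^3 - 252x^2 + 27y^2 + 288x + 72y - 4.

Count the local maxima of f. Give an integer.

2

f separates as a function of x plus a function of y, so ∇f=0 decouples.
∂f/∂x = -36(x - 4)(x - 2)(x - 1) = 0 at x ∈ {1, 2, 4}; ∂f/∂y = -18(y - 4)(y + 1) = 0 at y ∈ {-1, 4}.
The Hessian is diagonal: diag(f_xx, f_yy). Second derivatives: f_xx(1)=-108, f_xx(2)=72, f_xx(4)=-216; f_yy(-1)=90, f_yy(4)=-90.
Local maxima occur where both diagonal entries negative: (1, 4), (4, 4). Count: 2.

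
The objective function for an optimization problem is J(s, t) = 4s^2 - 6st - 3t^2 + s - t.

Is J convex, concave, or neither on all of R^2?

J is quadratic, so its Hessian is the constant matrix H = [[8, -6], [-6, -6]].
det(H) = -84, tr(H) = 2.
det(H) < 0, so H is indefinite: neither convex nor concave.

neither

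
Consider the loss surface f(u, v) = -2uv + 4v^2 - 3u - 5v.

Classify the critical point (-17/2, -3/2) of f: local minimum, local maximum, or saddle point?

The Hessian of f is constant: H = [[0, -2], [-2, 8]].
det(H) = 0·8 − (-2)² = -4.
Since det(H) < 0, H is indefinite and the critical point is a saddle point.

saddle point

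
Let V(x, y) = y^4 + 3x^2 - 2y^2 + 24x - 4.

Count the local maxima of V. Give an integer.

V separates as a function of x plus a function of y, so ∇V=0 decouples.
∂V/∂x = 6(x + 4) = 0 at x ∈ {-4}; ∂V/∂y = 4y(y - 1)(y + 1) = 0 at y ∈ {-1, 0, 1}.
The Hessian is diagonal: diag(V_xx, V_yy). Second derivatives: V_xx(-4)=6; V_yy(-1)=8, V_yy(0)=-4, V_yy(1)=8.
Local maxima occur where both diagonal entries negative: none. Count: 0.

0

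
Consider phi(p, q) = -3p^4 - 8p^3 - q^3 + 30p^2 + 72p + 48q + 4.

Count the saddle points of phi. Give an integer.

phi separates as a function of p plus a function of q, so ∇phi=0 decouples.
∂phi/∂p = -12(p - 2)(p + 1)(p + 3) = 0 at p ∈ {-3, -1, 2}; ∂phi/∂q = -3(q - 4)(q + 4) = 0 at q ∈ {-4, 4}.
The Hessian is diagonal: diag(phi_pp, phi_qq). Second derivatives: phi_pp(-3)=-120, phi_pp(-1)=72, phi_pp(2)=-180; phi_qq(-4)=24, phi_qq(4)=-24.
Saddle points occur where the two diagonal entries have opposite signs: (-3, -4), (-1, 4), (2, -4). Count: 3.

3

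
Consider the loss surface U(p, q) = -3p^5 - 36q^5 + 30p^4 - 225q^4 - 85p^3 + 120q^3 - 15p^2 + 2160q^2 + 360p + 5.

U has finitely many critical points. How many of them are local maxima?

4

U separates as a function of p plus a function of q, so ∇U=0 decouples.
∂U/∂p = -15(p - 4)(p - 3)(p - 2)(p + 1) = 0 at p ∈ {-1, 2, 3, 4}; ∂U/∂q = -180q(q - 2)(q + 3)(q + 4) = 0 at q ∈ {-4, -3, 0, 2}.
The Hessian is diagonal: diag(U_pp, U_qq). Second derivatives: U_pp(-1)=900, U_pp(2)=-90, U_pp(3)=60, U_pp(4)=-150; U_qq(-4)=4320, U_qq(-3)=-2700, U_qq(0)=4320, U_qq(2)=-10800.
Local maxima occur where both diagonal entries negative: (2, -3), (2, 2), (4, -3), (4, 2). Count: 4.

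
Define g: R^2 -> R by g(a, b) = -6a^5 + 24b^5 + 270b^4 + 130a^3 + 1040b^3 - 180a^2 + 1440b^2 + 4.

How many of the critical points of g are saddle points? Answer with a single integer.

8

g separates as a function of a plus a function of b, so ∇g=0 decouples.
∂g/∂a = -30a(a - 3)(a - 1)(a + 4) = 0 at a ∈ {-4, 0, 1, 3}; ∂g/∂b = 120b(b + 2)(b + 3)(b + 4) = 0 at b ∈ {-4, -3, -2, 0}.
The Hessian is diagonal: diag(g_aa, g_bb). Second derivatives: g_aa(-4)=4200, g_aa(0)=-360, g_aa(1)=300, g_aa(3)=-1260; g_bb(-4)=-960, g_bb(-3)=360, g_bb(-2)=-480, g_bb(0)=2880.
Saddle points occur where the two diagonal entries have opposite signs: (-4, -4), (-4, -2), (0, -3), (0, 0), (1, -4), (1, -2), (3, -3), (3, 0). Count: 8.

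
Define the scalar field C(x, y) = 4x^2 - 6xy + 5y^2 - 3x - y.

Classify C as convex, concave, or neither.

C is quadratic, so its Hessian is the constant matrix H = [[8, -6], [-6, 10]].
det(H) = 44, tr(H) = 18.
det(H) > 0 and tr(H) > 0, so H is positive definite everywhere: convex.

convex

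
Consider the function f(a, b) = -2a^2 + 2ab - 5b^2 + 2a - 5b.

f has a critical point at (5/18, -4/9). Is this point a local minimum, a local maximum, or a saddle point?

The Hessian of f is constant: H = [[-4, 2], [2, -10]].
det(H) = (-4)·(-10) − 2² = 36.
det(H) > 0 and tr(H) = -14 < 0, so H is negative definite and the point is a local maximum.

local maximum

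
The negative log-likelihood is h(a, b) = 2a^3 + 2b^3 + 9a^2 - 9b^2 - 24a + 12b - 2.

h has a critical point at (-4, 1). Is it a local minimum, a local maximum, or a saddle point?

The mixed partial ∂²h/∂a∂b is 0, so the Hessian at any point is diag(h_aa, h_bb) = diag(6(2a + 3), 6(2b - 3)).
At (-4, 1): H = diag(-30, -6).
Both eigenvalues are negative, so H is negative definite: a local maximum.

local maximum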